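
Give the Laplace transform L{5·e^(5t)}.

L{e^(at)} = 1/(s-a), so L{e^(5t)} = 1/(s-5). Then L{5·e^(5t)} = 5/(s-5)

Final answer: 5/(s-5)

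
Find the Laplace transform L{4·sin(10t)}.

L{sin(ωt)} = ω/(s² + ω²), so L{sin(10t)} = 10/(s² + 100). Then L{4·sin(10t)} = 4·10/(s² + 100) = 40/(s² + 100)

Final answer: 40/(s² + 100)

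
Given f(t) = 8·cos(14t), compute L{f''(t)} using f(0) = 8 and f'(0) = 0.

F(s) = 8s/(s² + 196). L{f''(t)} = s²F(s) - sf(0) - f'(0) = 8s³/(s² + 196) - 8s = (8s³ - 8s(s² + 196))/(s² + 196) = -1568s/(s² + 196)

Final answer: -1568s/(s² + 196)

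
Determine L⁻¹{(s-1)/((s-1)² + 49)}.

Using frequency shift: L⁻¹{(s-a)/((s-a)² + b²)} = e^(at)cos(bt). Here a=1, b=7

Final answer: e^t·cos(7t)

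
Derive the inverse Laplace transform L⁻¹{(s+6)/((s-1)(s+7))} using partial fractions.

Using partial fractions, f(t) = (7e^t + e^(-7t))/8

Final answer: (7e^t + e^(-7t))/8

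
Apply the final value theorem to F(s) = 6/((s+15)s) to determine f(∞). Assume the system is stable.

f(∞) = lim_{s→0} sF(s) = lim_{s→0} 6/(s+15) = 2/5

Final answer: 2/5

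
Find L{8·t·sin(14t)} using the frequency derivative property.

L{sin(14t)} = 14/(s² + 196). By L{t·f(t)} = -F'(s): -d/ds[14/(s² + 196)] = -(14)·(-2s)/(s² + 196)² = 28s/(s² + 196)². Then L{8·t·sin(14t)} = 8·28s/(s² + 196)² = 224s/(s² + 196)²

Final answer: 224s/(s² + 196)²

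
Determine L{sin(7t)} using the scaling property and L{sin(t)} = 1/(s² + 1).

Using L{f(at)} = (1/a)F(s/a) with a=7: L{sin(7t)} = (1/7) · 1/((s/7)² + 1) = (1/7) · 1·49/(s² + 49) = 7/(s² + 49)

Final answer: 7/(s² + 49)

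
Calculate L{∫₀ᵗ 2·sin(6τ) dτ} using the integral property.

L{∫₀ᵗ f(τ)dτ} = F(s)/s with F(s) = 12/(s² + 36), so the result is (12/(s² + 36))/s = 12/(s(s² + 36))

Final answer: 12/(s(s² + 36))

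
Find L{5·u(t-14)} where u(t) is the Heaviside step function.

L{u(t-a)} = e^(-as)/s. Here a=14, so L{u(t-14)} = e^(-14s)/s, and L{5·u(t-14)} = 5·e^(-14s)/s

Final answer: 5·e^(-14s)/s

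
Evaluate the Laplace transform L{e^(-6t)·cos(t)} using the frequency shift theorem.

Frequency shift: L{e^(at)f(t)} = F(s-a). L{e^(-6t)·cos(t)} = (s+6)/((s+6)² + 1)

Final answer: (s+6)/((s+6)² + 1)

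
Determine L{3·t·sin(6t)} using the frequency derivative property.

L{sin(6t)} = 6/(s² + 36). By L{t·f(t)} = -F'(s): -d/ds[6/(s² + 36)] = -(6)·(-2s)/(s² + 36)² = 12s/(s² + 36)². Then L{3·t·sin(6t)} = 3·12s/(s² + 36)² = 36s/(s² + 36)²

Final answer: 36s/(s² + 36)²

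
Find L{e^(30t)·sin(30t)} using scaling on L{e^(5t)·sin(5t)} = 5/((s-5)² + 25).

Scaling with a=6: L{e^(30t)·sin(30t)} = (1/6) · 5/((s/6-5)² + 25). Simplifying: 30/((s-30)² + 900)

Final answer: 30/((s-30)² + 900)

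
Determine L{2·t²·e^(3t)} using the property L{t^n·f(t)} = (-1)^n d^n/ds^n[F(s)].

L{e^(3t)} = 1/(s-3). d/ds[1/(s-3)] = -1/(s-3)². d²/ds²[1/(s-3)] = 2/(s-3)³. So L{t²·e^(3t)} = (-1)² · 2/(s-3)³ = 2/(s-3)³. Then L{2·t²·e^(3t)} = 2·2/(s-3)³ = 4/(s-3)³

Final answer: 4/(s-3)³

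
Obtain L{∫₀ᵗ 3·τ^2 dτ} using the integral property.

L{∫₀ᵗ f(τ)dτ} = F(s)/s with f(t) = 3t^2. F(s) = 6/s^3, so L{∫₀ᵗ 3·τ^2 dτ} = (6/s^3)/s = 6/s^4. (Check: ∫₀ᵗ 3·τ^2 dτ = 3t^3/3.)

Final answer: 6/s^4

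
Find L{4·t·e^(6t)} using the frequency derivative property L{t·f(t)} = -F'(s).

L{e^(6t)} = 1/(s-6). By frequency derivative: L{t·e^(6t)} = -d/ds[1/(s-6)] = -(-1)/(s-6)² = 1/(s-6)². Then L{4·t·e^(6t)} = 4·1/(s-6)² = 4/(s-6)²

Final answer: 4/(s-6)²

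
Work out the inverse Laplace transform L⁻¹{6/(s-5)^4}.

L⁻¹{n!/(s-a)^(n+1)} = t^n·e^(at), so L⁻¹{6/(s-5)^4} = t^3·e^(5t)

Final answer: t^3·e^(5t)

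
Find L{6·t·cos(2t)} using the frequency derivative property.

L{cos(2t)} = s/(s² + 4). Derivative: d/ds[s/(s² + 4)] = [(s² + 4) - s·2s]/(s² + 4)² = (4 - s²)/(s² + 4)². So L{t·cos(2t)} = -F'(s) = (s² - 4)/(s² + 4)². Then L{6·t·cos(2t)} = 6·(s² - 4)/(s² + 4)²

Final answer: 6·(s² - 4)/(s² + 4)²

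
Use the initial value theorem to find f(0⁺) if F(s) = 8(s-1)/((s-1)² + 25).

f(0⁺) = lim_{s→∞} sF(s) = lim_{s→∞} 8s(s-1)/((s-1)² + 25) = 8

Final answer: 8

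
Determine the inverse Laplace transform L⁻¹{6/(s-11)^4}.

L⁻¹{n!/(s-a)^(n+1)} = t^n·e^(at), so L⁻¹{6/(s-11)^4} = t^3·e^(11t)

Final answer: t^3·e^(11t)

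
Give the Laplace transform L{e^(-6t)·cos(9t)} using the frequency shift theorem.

Frequency shift: L{e^(at)f(t)} = F(s-a). L{e^(-6t)·cos(9t)} = (s+6)/((s+6)² + 81)

Final answer: (s+6)/((s+6)² + 81)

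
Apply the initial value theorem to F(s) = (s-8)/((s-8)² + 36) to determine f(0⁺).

f(0⁺) = lim_{s→∞} sF(s) = lim_{s→∞} s(s-8)/((s-8)² + 36) = 1

Final answer: 1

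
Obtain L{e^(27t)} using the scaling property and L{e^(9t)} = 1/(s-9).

Using L{f(at)} = (1/a)F(s/a) with a=3 and f(t) = e^(9t): L{e^(27t)} = (1/3) · 1/((s/3)-9) = (1/3) · 3/(s-27) = 1/(s-27)

Final answer: 1/(s-27)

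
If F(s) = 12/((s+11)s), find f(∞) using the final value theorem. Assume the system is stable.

f(∞) = lim_{s→0} sF(s) = lim_{s→0} 12/(s+11) = 12/11

Final answer: 12/11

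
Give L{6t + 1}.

L{6t + 1} = 6·L{t} + L{1} = 6/s² + 1/s

Final answer: 6/s² + 1/s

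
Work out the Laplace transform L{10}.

L{10} = 10 · L{1} = 10/s

Final answer: 10/s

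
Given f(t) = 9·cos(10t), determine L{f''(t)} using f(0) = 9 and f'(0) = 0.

F(s) = 9s/(s² + 100). L{f''(t)} = s²F(s) - sf(0) - f'(0) = 9s³/(s² + 100) - 9s = (9s³ - 9s(s² + 100))/(s² + 100) = -900s/(s² + 100)

Final answer: -900s/(s² + 100)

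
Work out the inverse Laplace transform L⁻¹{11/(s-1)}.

L⁻¹{1/(s-a)} = e^(at), so L⁻¹{1/(s-1)} = e^t, and L⁻¹{11/(s-1)} = 11·e^t

Final answer: 11·e^t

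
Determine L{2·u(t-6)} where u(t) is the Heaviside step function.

L{u(t-a)} = e^(-as)/s. Here a=6, so L{u(t-6)} = e^(-6s)/s, and L{2·u(t-6)} = 2·e^(-6s)/s

Final answer: 2·e^(-6s)/s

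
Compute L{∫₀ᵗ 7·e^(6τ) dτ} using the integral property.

L{∫₀ᵗ f(τ)dτ} = F(s)/s with F(s) = 7/(s-6), so L{∫₀ᵗ 7·e^(6τ) dτ} = 7/(s(s-6))

Final answer: 7/(s(s-6))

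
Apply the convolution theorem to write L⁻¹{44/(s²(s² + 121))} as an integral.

44/(s²(s² + 121)) = (1/s²)·(44/(s² + 121)) = L{t}·L{4·sin(11t)}. So f(t) = t*(4·sin(11t)) = ∫₀ᵗ 4τ·sin(11(t-τ)) dτ

Final answer: ∫₀ᵗ 4τ·sin(11(t-τ)) dτ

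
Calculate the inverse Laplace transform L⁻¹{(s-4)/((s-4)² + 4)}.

Using frequency shift, L⁻¹{(s-4)/((s-4)² + 4)} = e^(4t)·cos(2t)

Final answer: e^(4t)·cos(2t)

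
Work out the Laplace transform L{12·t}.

L{t^n} = n!/s^(n+1), so L{t} = 1/s^2. Then L{12·t} = 12·1/s^2 = 12/s^2

Final answer: 12/s^2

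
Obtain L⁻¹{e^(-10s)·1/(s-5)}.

L⁻¹{1/(s-5)} = e^(5t). By the time shift theorem, L⁻¹{e^(-as)F(s)} = u(t-a)f(t-a) with a=10, so L⁻¹{e^(-10s)·1/(s-5)} = u(t-10)·e^(5(t-10))

Final answer: u(t-10)·e^(5(t-10))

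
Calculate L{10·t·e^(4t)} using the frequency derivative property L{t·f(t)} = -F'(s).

L{e^(4t)} = 1/(s-4). By frequency derivative: L{t·e^(4t)} = -d/ds[1/(s-4)] = -(-1)/(s-4)² = 1/(s-4)². Then L{10·t·e^(4t)} = 10·1/(s-4)² = 10/(s-4)²

Final answer: 10/(s-4)²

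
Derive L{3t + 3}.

L{3t + 3} = 3·L{t} + 3·L{1} = 3/s² + 3/s

Final answer: 3/s² + 3/s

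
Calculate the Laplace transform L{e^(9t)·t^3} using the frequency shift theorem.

L{e^(at)·t^n} = n!/(s-a)^(n+1), so L{e^(9t)·t^3} = 6/(s-9)^4

Final answer: 6/(s-9)^4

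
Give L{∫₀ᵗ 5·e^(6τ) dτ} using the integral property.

L{∫₀ᵗ f(τ)dτ} = F(s)/s with F(s) = 5/(s-6), so L{∫₀ᵗ 5·e^(6τ) dτ} = 5/(s(s-6))

Final answer: 5/(s(s-6))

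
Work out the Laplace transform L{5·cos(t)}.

L{cos(ωt)} = s/(s² + ω²), so L{cos(t)} = s/(s² + 1). Then L{5·cos(t)} = 5·s/(s² + 1) = 5s/(s² + 1)

Final answer: 5s/(s² + 1)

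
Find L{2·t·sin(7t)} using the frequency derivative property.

L{sin(7t)} = 7/(s² + 49). By L{t·f(t)} = -F'(s): -d/ds[7/(s² + 49)] = -(7)·(-2s)/(s² + 49)² = 14s/(s² + 49)². Then L{2·t·sin(7t)} = 2·14s/(s² + 49)² = 28s/(s² + 49)²

Final answer: 28s/(s² + 49)²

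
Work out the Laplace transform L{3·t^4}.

L{t^n} = n!/s^(n+1), so L{t^4} = 24/s^5. Then L{3·t^4} = 3·24/s^5 = 72/s^5

Final answer: 72/s^5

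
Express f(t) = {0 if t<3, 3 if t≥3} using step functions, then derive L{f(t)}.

f(t) = 3·u(t-3). L{u(t-3)} = e^(-3s)/s, so L{f(t)} = 3·e^(-3s)/s

Final answer: 3·e^(-3s)/s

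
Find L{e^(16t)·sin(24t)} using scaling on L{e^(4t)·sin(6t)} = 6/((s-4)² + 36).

Scaling with a=4: L{e^(16t)·sin(24t)} = (1/4) · 6/((s/4-4)² + 36). Simplifying: 24/((s-16)² + 576)

Final answer: 24/((s-16)² + 576)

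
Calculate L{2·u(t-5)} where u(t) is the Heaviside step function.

L{u(t-a)} = e^(-as)/s. Here a=5, so L{u(t-5)} = e^(-5s)/s, and L{2·u(t-5)} = 2·e^(-5s)/s

Final answer: 2·e^(-5s)/s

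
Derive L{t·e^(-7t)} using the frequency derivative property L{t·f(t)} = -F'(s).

L{e^(-7t)} = 1/(s+7). By frequency derivative: L{t·e^(-7t)} = -d/ds[1/(s+7)] = -(-1)/(s+7)² = 1/(s+7)²

Final answer: 1/(s+7)²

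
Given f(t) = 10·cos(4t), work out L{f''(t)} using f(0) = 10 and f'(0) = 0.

F(s) = 10s/(s² + 16). L{f''(t)} = s²F(s) - sf(0) - f'(0) = 10s³/(s² + 16) - 10s = (10s³ - 10s(s² + 16))/(s² + 16) = -160s/(s² + 16)

Final answer: -160s/(s² + 16)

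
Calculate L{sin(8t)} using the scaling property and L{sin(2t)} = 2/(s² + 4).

Using L{f(at)} = (1/a)F(s/a) with a=4: L{sin(8t)} = (1/4) · 2/((s/4)² + 4) = (1/4) · 2·16/(s² + 64) = 8/(s² + 64)

Final answer: 8/(s² + 64)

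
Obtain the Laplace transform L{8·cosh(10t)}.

L{cosh(ωt)} = s/(s² - ω²), so L{cosh(10t)} = s/(s² - 100). Then L{8·cosh(10t)} = 8·s/(s² - 100) = 8s/(s² - 100)

Final answer: 8s/(s² - 100)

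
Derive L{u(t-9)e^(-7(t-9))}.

u(t-a)f(t-a) with f(t)=e^(-7t). L{e^(-7t)} = 1/(s+7). By time shift: e^(-9s)/(s+7)

Final answer: e^(-9s)/(s+7)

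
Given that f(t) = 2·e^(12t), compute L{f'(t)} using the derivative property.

f(0) = 2, F(s) = 2/(s-12). L{f'(t)} = s·F(s) - f(0) = 2s/(s-12) - 2 = (2s - 2(s-12))/(s-12) = 24/(s-12)

Final answer: 24/(s-12)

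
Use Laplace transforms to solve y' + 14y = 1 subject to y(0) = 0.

sY + 14Y = 1/s. Y = 1/(s(s+14)). Partial fractions: Y = 1/14/s - 1/14/(s+14)

Final answer: y(t) = 1/14(1 - e^(-14t))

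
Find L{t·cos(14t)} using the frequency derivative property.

L{cos(14t)} = s/(s² + 196). Derivative: d/ds[s/(s² + 196)] = [(s² + 196) - s·2s]/(s² + 196)² = (196 - s²)/(s² + 196)². So L{t·cos(14t)} = -F'(s) = (s² - 196)/(s² + 196)²

Final answer: (s² - 196)/(s² + 196)²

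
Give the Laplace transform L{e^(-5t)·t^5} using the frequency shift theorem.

L{e^(at)·t^n} = n!/(s-a)^(n+1), so L{e^(-5t)·t^5} = 120/(s+5)^6

Final answer: 120/(s+5)^6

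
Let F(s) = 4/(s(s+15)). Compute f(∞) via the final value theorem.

f(∞) = lim_{s→0} s·4/(s(s+15)) = lim_{s→0} 4/(s+15) = 4/15 = 4/15

Final answer: 4/15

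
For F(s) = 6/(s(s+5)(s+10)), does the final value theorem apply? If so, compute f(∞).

Poles of sF(s) = 6/((s+5)(s+10)) are at s = -5 and s = -10, both in the left half-plane. Theorem applies. f(∞) = lim_{s→0} sF(s) = 6/(5·10) = 3/25

Final answer: 3/25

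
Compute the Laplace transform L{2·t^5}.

L{t^n} = n!/s^(n+1), so L{t^5} = 120/s^6. Then L{2·t^5} = 2·120/s^6 = 240/s^6

Final answer: 240/s^6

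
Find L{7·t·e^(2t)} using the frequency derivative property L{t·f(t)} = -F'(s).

L{e^(2t)} = 1/(s-2). By frequency derivative: L{t·e^(2t)} = -d/ds[1/(s-2)] = -(-1)/(s-2)² = 1/(s-2)². Then L{7·t·e^(2t)} = 7·1/(s-2)² = 7/(s-2)²

Final answer: 7/(s-2)²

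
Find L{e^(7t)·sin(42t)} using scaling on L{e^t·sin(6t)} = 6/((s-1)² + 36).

Scaling with a=7: L{e^(7t)·sin(42t)} = (1/7) · 6/((s/7-1)² + 36). Simplifying: 42/((s-7)² + 1764)

Final answer: 42/((s-7)² + 1764)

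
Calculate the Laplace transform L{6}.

L{6} = 6 · L{1} = 6/s

Final answer: 6/s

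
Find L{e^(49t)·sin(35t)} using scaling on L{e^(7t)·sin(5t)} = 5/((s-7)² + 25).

Scaling with a=7: L{e^(49t)·sin(35t)} = (1/7) · 5/((s/7-7)² + 25). Simplifying: 35/((s-49)² + 1225)

Final answer: 35/((s-49)² + 1225)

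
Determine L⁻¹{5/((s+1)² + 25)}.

Form: b/((s-a)² + b²) → e^(at)sin(bt). With a=-1, b=5

Final answer: e^(-t)·sin(5t)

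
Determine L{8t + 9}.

L{8t + 9} = 8·L{t} + 9·L{1} = 8/s² + 9/s

Final answer: 8/s² + 9/s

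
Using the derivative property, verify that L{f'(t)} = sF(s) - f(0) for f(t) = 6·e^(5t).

f'(t) = 30e^(5t). Direct: L{f'(t)} = 30/(s-5). Property: s·6/(s-5) - 6 = (6s - 6(s-5))/(s-5) = 30/(s-5). ✓

Final answer: 30/(s-5)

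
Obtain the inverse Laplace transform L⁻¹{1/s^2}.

L⁻¹{n!/s^(n+1)} = t^n with n=1. So L⁻¹{1/s^2} = t

Final answer: t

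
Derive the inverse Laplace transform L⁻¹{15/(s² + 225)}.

L⁻¹{15/(s² + 225)} = sin(15t)

Final answer: sin(15t)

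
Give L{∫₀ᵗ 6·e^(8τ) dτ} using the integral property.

L{∫₀ᵗ f(τ)dτ} = F(s)/s with F(s) = 6/(s-8), so L{∫₀ᵗ 6·e^(8τ) dτ} = 6/(s(s-8))

Final answer: 6/(s(s-8))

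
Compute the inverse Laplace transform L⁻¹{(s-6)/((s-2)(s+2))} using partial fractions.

Using partial fractions, f(t) = (-4e^(2t) + 8e^(-2t))/4

Final answer: (-4e^(2t) + 8e^(-2t))/4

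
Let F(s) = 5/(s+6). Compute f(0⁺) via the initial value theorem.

f(0⁺) = lim_{s→∞} s·5/(s+6) = lim_{s→∞} 5s/(s+6) = 5

Final answer: 5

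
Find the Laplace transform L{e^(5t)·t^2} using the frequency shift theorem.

L{e^(at)·t^n} = n!/(s-a)^(n+1), so L{e^(5t)·t^2} = 2/(s-5)^3

Final answer: 2/(s-5)^3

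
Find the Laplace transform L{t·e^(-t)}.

L{t^n·e^(at)} = n!/(s-a)^(n+1), so L{t·e^(-t)} = 1/(s+1)^2

Final answer: 1/(s+1)^2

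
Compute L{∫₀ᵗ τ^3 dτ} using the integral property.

L{∫₀ᵗ f(τ)dτ} = F(s)/s with f(t) = t^3. F(s) = 6/s^4, so L{∫₀ᵗ τ^3 dτ} = (6/s^4)/s = 6/s^5. (Check: ∫₀ᵗ τ^3 dτ = t^4/4.)

Final answer: 6/s^5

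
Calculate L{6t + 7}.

L{6t + 7} = 6·L{t} + 7·L{1} = 6/s² + 7/s

Final answer: 6/s² + 7/s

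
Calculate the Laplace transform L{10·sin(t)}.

L{sin(ωt)} = ω/(s² + ω²), so L{sin(t)} = 1/(s² + 1). Then L{10·sin(t)} = 10·1/(s² + 1) = 10/(s² + 1)

Final answer: 10/(s² + 1)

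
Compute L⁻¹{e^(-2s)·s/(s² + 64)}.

L⁻¹{s/(s² + 64)} = cos(8t). By the time shift theorem, L⁻¹{e^(-as)F(s)} = u(t-a)f(t-a) with a=2, so L⁻¹{e^(-2s)·s/(s² + 64)} = u(t-2)·cos(8(t-2))

Final answer: u(t-2)·cos(8(t-2))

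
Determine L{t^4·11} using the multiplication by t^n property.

L{11} = 11/s. d^1/ds^1[1/s] = -1/s². d^2/ds^2[1/s] = 2/s^3. d^3/ds^3[1/s] = -6/s^4. d^4/ds^4[1/s] = 24/s^5. So L{t^4} = (-1)^{4}·24/s^5 = 24/s^5. Then L{t^4·11} = 11·24/s^5 = 264/s^5

Final answer: 264/s^5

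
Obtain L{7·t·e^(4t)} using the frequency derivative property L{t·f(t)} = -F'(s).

L{e^(4t)} = 1/(s-4). By frequency derivative: L{t·e^(4t)} = -d/ds[1/(s-4)] = -(-1)/(s-4)² = 1/(s-4)². Then L{7·t·e^(4t)} = 7·1/(s-4)² = 7/(s-4)²

Final answer: 7/(s-4)²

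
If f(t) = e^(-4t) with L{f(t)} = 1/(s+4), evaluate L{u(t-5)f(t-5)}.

Time shift theorem: L{u(t-a)f(t-a)} = e^(-as)F(s). Here a=5, F(s) = 1/(s+4), so L{u(t-5)f(t-5)} = e^(-5s)·1/(s+4)

Final answer: e^(-5s)·1/(s+4)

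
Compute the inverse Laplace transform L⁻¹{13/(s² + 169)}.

L⁻¹{13/(s² + 169)} = sin(13t)

Final answer: sin(13t)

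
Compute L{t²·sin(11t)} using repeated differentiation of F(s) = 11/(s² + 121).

F(s) = 11/(s² + 121). F'(s) = -22s/(s² + 121)². F''(s) = -22(121 - 3s²)/(s² + 121)³ = (66s² - 2662)/(s² + 121)³. So L{t²·sin(11t)} = (-1)² F''(s) = (66s² - 2662)/(s² + 121)³

Final answer: (66s² - 2662)/(s² + 121)³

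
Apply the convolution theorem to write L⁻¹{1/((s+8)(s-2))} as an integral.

1/((s+8)(s-2)) = (1/(s+8))·(1/(s-2)) = L{e^(-8t)}·L{e^(2t)}. So f(t) = e^(-8t)*e^(2t) = ∫₀ᵗ e^(-8τ)·e^(2(t-τ)) dτ

Final answer: ∫₀ᵗ e^(-8τ)·e^(2(t-τ)) dτ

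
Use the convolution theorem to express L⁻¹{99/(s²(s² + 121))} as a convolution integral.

99/(s²(s² + 121)) = (1/s²)·(99/(s² + 121)) = L{t}·L{9·sin(11t)}. So f(t) = t*(9·sin(11t)) = ∫₀ᵗ 9τ·sin(11(t-τ)) dτ

Final answer: ∫₀ᵗ 9τ·sin(11(t-τ)) dτ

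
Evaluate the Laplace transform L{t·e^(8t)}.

L{t^n·e^(at)} = n!/(s-a)^(n+1), so L{t·e^(8t)} = 1/(s-8)^2

Final answer: 1/(s-8)^2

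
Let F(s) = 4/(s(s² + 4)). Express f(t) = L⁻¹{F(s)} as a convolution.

4/(s(s² + 4)) = (1/s)·(4/(s² + 4)) = L{1}·L{2·sin(2t)}. So f(t) = 1*(2·sin(2t)) = ∫₀ᵗ 2·sin(2τ) dτ

Final answer: ∫₀ᵗ 2·sin(2τ) dτ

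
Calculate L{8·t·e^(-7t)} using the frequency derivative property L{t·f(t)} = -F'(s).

L{e^(-7t)} = 1/(s+7). By frequency derivative: L{t·e^(-7t)} = -d/ds[1/(s+7)] = -(-1)/(s+7)² = 1/(s+7)². Then L{8·t·e^(-7t)} = 8·1/(s+7)² = 8/(s+7)²

Final answer: 8/(s+7)²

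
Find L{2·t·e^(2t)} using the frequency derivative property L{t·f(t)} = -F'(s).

L{e^(2t)} = 1/(s-2). By frequency derivative: L{t·e^(2t)} = -d/ds[1/(s-2)] = -(-1)/(s-2)² = 1/(s-2)². Then L{2·t·e^(2t)} = 2·1/(s-2)² = 2/(s-2)²

Final answer: 2/(s-2)²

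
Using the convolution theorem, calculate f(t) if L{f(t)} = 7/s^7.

7/s^7 = (7/s)·(1/s^6) = L{7}·L{t^5/120}. By convolution, f(t) = 7*t^5/120 = ∫₀ᵗ 7·τ^5/120 dτ = 7·t^6/720

Final answer: 7·t^6/720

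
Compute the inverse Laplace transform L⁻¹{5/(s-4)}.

L⁻¹{1/(s-a)} = e^(at), so L⁻¹{1/(s-4)} = e^(4t), and L⁻¹{5/(s-4)} = 5·e^(4t)

Final answer: 5·e^(4t)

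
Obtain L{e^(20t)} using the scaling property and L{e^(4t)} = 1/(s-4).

Using L{f(at)} = (1/a)F(s/a) with a=5 and f(t) = e^(4t): L{e^(20t)} = (1/5) · 1/((s/5)-4) = (1/5) · 5/(s-20) = 1/(s-20)

Final answer: 1/(s-20)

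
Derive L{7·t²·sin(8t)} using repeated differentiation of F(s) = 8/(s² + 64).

F(s) = 8/(s² + 64). F'(s) = -16s/(s² + 64)². F''(s) = -16(64 - 3s²)/(s² + 64)³ = (48s² - 1024)/(s² + 64)³. So L{t²·sin(8t)} = (-1)² F''(s) = (48s² - 1024)/(s² + 64)³. Then L{7·t²·sin(8t)} = 7·(48s² - 1024)/(s² + 64)³ = (336s² - 7168)/(s² + 64)³

Final answer: (336s² - 7168)/(s² + 64)³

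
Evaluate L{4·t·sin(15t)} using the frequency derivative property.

L{sin(15t)} = 15/(s² + 225). By L{t·f(t)} = -F'(s): -d/ds[15/(s² + 225)] = -(15)·(-2s)/(s² + 225)² = 30s/(s² + 225)². Then L{4·t·sin(15t)} = 4·30s/(s² + 225)² = 120s/(s² + 225)²

Final answer: 120s/(s² + 225)²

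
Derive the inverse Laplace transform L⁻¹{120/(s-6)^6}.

L⁻¹{n!/(s-a)^(n+1)} = t^n·e^(at), so L⁻¹{120/(s-6)^6} = t^5·e^(6t)

Final answer: t^5·e^(6t)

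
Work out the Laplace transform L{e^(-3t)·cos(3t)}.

L{e^(at)·cos(ωt)} = (s-a)/((s-a)² + ω²), so L{e^(-3t)·cos(3t)} = (s+3)/((s+3)² + 9)

Final answer: (s+3)/((s+3)² + 9)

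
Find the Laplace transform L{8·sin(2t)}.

L{sin(ωt)} = ω/(s² + ω²), so L{sin(2t)} = 2/(s² + 4). Then L{8·sin(2t)} = 8·2/(s² + 4) = 16/(s² + 4)

Final answer: 16/(s² + 4)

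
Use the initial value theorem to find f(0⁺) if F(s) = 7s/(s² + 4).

f(0⁺) = lim_{s→∞} s·7s/(s² + 4) = lim_{s→∞} 7s²/(s² + 4) = 7

Final answer: 7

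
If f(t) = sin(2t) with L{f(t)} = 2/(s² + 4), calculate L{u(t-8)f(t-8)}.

Time shift theorem: L{u(t-a)f(t-a)} = e^(-as)F(s). Here a=8, F(s) = 2/(s² + 4), so L{u(t-8)f(t-8)} = e^(-8s)·2/(s² + 4)

Final answer: e^(-8s)·2/(s² + 4)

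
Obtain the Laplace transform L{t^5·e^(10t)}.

L{t^n·e^(at)} = n!/(s-a)^(n+1), so L{t^5·e^(10t)} = 120/(s-10)^6

Final answer: 120/(s-10)^6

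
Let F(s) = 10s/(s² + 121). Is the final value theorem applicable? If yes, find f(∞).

The final value theorem requires all poles of sF(s) in the left half-plane. sF(s) = 10s²/(s² + 121) has poles at s = ±11i (imaginary axis). Theorem does NOT apply (oscillatory system).

Final answer: Not applicable (oscillatory)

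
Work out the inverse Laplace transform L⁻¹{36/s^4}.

L⁻¹{n!/s^(n+1)} = t^n with n=3. So L⁻¹{6/s^4} = t^3, and L⁻¹{36/s^4} = (36/6)·t^3 = 6·t^3

Final answer: 6·t^3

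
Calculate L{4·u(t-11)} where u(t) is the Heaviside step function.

L{u(t-a)} = e^(-as)/s. Here a=11, so L{u(t-11)} = e^(-11s)/s, and L{4·u(t-11)} = 4·e^(-11s)/s

Final answer: 4·e^(-11s)/s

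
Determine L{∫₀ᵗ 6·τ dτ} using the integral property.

L{∫₀ᵗ f(τ)dτ} = F(s)/s with f(t) = 6t. F(s) = 6/s^2, so L{∫₀ᵗ 6·τ dτ} = (6/s^2)/s = 6/s^3. (Check: ∫₀ᵗ 6·τ dτ = 6t^2/2.)

Final answer: 6/s^3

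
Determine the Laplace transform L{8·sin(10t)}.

L{sin(ωt)} = ω/(s² + ω²), so L{sin(10t)} = 10/(s² + 100). Then L{8·sin(10t)} = 8·10/(s² + 100) = 80/(s² + 100)

Final answer: 80/(s² + 100)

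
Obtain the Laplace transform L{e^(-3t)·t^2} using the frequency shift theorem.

L{e^(at)·t^n} = n!/(s-a)^(n+1), so L{e^(-3t)·t^2} = 2/(s+3)^3

Final answer: 2/(s+3)^3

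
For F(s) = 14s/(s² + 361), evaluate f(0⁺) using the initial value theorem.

f(0⁺) = lim_{s→∞} s·14s/(s² + 361) = lim_{s→∞} 14s²/(s² + 361) = 14

Final answer: 14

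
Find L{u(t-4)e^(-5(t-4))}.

u(t-a)f(t-a) with f(t)=e^(-5t). L{e^(-5t)} = 1/(s+5). By time shift: e^(-4s)/(s+5)

Final answer: e^(-4s)/(s+5)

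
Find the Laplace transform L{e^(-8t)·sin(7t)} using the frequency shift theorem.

Frequency shift: L{e^(at)f(t)} = F(s-a). L{e^(-8t)·sin(7t)} = 7/((s+8)² + 49)

Final answer: 7/((s+8)² + 49)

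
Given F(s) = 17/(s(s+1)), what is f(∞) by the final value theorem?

f(∞) = lim_{s→0} s·17/(s(s+1)) = lim_{s→0} 17/(s+1) = 17/1 = 17

Final answer: 17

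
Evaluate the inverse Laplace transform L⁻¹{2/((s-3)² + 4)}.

Using frequency shift, L⁻¹{2/((s-3)² + 4)} = e^(3t)·sin(2t)

Final answer: e^(3t)·sin(2t)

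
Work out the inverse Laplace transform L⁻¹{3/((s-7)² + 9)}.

Using frequency shift, L⁻¹{3/((s-7)² + 9)} = e^(7t)·sin(3t)

Final answer: e^(7t)·sin(3t)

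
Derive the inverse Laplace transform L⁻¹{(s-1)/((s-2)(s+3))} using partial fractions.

Using partial fractions, f(t) = (e^(2t) + 4e^(-3t))/5

Final answer: (e^(2t) + 4e^(-3t))/5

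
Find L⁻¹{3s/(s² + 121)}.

This is the form c·s/(s² + a²) with a = 11, c = 3. L⁻¹ = 3·cos(11t)

Final answer: 3·cos(11t)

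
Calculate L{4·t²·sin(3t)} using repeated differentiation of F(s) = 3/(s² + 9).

F(s) = 3/(s² + 9). F'(s) = -6s/(s² + 9)². F''(s) = -6(9 - 3s²)/(s² + 9)³ = (18s² - 54)/(s² + 9)³. So L{t²·sin(3t)} = (-1)² F''(s) = (18s² - 54)/(s² + 9)³. Then L{4·t²·sin(3t)} = 4·(18s² - 54)/(s² + 9)³ = (72s² - 216)/(s² + 9)³

Final answer: (72s² - 216)/(s² + 9)³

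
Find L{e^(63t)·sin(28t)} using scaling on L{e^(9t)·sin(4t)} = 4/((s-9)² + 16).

Scaling with a=7: L{e^(63t)·sin(28t)} = (1/7) · 4/((s/7-9)² + 16). Simplifying: 28/((s-63)² + 784)

Final answer: 28/((s-63)² + 784)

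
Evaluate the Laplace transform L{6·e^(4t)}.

L{e^(at)} = 1/(s-a), so L{e^(4t)} = 1/(s-4). Then L{6·e^(4t)} = 6/(s-4)

Final answer: 6/(s-4)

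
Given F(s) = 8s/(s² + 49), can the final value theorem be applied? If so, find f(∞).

The final value theorem requires all poles of sF(s) in the left half-plane. sF(s) = 8s²/(s² + 49) has poles at s = ±7i (imaginary axis). Theorem does NOT apply (oscillatory system).

Final answer: Not applicable (oscillatory)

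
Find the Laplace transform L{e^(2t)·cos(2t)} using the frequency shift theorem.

Frequency shift: L{e^(at)f(t)} = F(s-a). L{e^(2t)·cos(2t)} = (s-2)/((s-2)² + 4)

Final answer: (s-2)/((s-2)² + 4)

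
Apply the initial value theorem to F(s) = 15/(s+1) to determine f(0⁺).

f(0⁺) = lim_{s→∞} s·15/(s+1) = lim_{s→∞} 15s/(s+1) = 15

Final answer: 15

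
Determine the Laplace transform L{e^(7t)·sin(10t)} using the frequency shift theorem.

Frequency shift: L{e^(at)f(t)} = F(s-a). L{e^(7t)·sin(10t)} = 10/((s-7)² + 100)

Final answer: 10/((s-7)² + 100)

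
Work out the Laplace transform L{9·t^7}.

L{t^n} = n!/s^(n+1), so L{t^7} = 5040/s^8. Then L{9·t^7} = 9·5040/s^8 = 45360/s^8

Final answer: 45360/s^8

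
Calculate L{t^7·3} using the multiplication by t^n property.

L{3} = 3/s. d^1/ds^1[1/s] = -1/s². d^2/ds^2[1/s] = 2/s^3. d^3/ds^3[1/s] = -6/s^4. d^4/ds^4[1/s] = 24/s^5. d^5/ds^5[1/s] = -120/s^6. d^6/ds^6[1/s] = 720/s^7. d^7/ds^7[1/s] = -5040/s^8. So L{t^7} = (-1)^{7}·-5040/s^8 = 5040/s^8. Then L{t^7·3} = 3·5040/s^8 = 15120/s^8

Final answer: 15120/s^8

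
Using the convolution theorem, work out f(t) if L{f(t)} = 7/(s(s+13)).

7/(s(s+13)) = (7/s)·(1/(s+13)) = L{7}·L{e^(-13t)}. By convolution, f(t) = 7*e^(-13t) = ∫₀ᵗ 7·e^(-13τ) dτ = 7·(1 - e^(-13t))/13

Final answer: 7·(1 - e^(-13t))/13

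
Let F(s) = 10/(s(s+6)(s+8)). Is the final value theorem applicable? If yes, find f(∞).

Poles of sF(s) = 10/((s+6)(s+8)) are at s = -6 and s = -8, both in the left half-plane. Theorem applies. f(∞) = lim_{s→0} sF(s) = 10/(6·8) = 5/24

Final answer: 5/24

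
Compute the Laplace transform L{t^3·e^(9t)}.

L{t^n·e^(at)} = n!/(s-a)^(n+1), so L{t^3·e^(9t)} = 6/(s-9)^4

Final answer: 6/(s-9)^4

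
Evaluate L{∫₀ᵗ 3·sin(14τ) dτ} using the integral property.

L{∫₀ᵗ f(τ)dτ} = F(s)/s with F(s) = 42/(s² + 196), so the result is (42/(s² + 196))/s = 42/(s(s² + 196))

Final answer: 42/(s(s² + 196))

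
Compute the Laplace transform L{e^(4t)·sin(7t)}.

L{e^(at)·sin(ωt)} = ω/((s-a)² + ω²), so L{e^(4t)·sin(7t)} = 7/((s-4)² + 49)

Final answer: 7/((s-4)² + 49)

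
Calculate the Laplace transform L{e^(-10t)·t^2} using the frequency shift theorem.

L{e^(at)·t^n} = n!/(s-a)^(n+1), so L{e^(-10t)·t^2} = 2/(s+10)^3

Final answer: 2/(s+10)^3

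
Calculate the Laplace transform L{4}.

L{4} = 4 · L{1} = 4/s

Final answer: 4/s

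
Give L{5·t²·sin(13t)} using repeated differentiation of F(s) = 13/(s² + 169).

F(s) = 13/(s² + 169). F'(s) = -26s/(s² + 169)². F''(s) = -26(169 - 3s²)/(s² + 169)³ = (78s² - 4394)/(s² + 169)³. So L{t²·sin(13t)} = (-1)² F''(s) = (78s² - 4394)/(s² + 169)³. Then L{5·t²·sin(13t)} = 5·(78s² - 4394)/(s² + 169)³ = (390s² - 21970)/(s² + 169)³

Final answer: (390s² - 21970)/(s² + 169)³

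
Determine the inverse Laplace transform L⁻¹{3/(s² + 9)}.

L⁻¹{3/(s² + 9)} = sin(3t)

Final answer: sin(3t)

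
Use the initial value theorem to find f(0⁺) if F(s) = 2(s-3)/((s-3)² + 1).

f(0⁺) = lim_{s→∞} sF(s) = lim_{s→∞} 2s(s-3)/((s-3)² + 1) = 2

Final answer: 2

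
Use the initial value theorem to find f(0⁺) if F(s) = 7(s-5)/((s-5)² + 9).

f(0⁺) = lim_{s→∞} sF(s) = lim_{s→∞} 7s(s-5)/((s-5)² + 9) = 7

Final answer: 7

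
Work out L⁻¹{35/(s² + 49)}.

This is the form c·a/(s² + a²) with a = 7, c = 5. L⁻¹ = 5·sin(7t)

Final answer: 5·sin(7t)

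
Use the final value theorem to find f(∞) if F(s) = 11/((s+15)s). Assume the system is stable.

f(∞) = lim_{s→0} sF(s) = lim_{s→0} 11/(s+15) = 11/15

Final answer: 11/15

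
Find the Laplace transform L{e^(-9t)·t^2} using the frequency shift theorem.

L{e^(at)·t^n} = n!/(s-a)^(n+1), so L{e^(-9t)·t^2} = 2/(s+9)^3

Final answer: 2/(s+9)^3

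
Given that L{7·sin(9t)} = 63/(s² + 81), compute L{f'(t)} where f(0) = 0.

L{f'(t)} = s·F(s) - f(0) = s·63/(s² + 81) - 0 = 63s/(s² + 81)

Final answer: 63s/(s² + 81)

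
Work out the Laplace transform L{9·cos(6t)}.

L{cos(ωt)} = s/(s² + ω²), so L{cos(6t)} = s/(s² + 36). Then L{9·cos(6t)} = 9·s/(s² + 36) = 9s/(s² + 36)

Final answer: 9s/(s² + 36)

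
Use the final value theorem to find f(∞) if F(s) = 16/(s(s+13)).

f(∞) = lim_{s→0} s·16/(s(s+13)) = lim_{s→0} 16/(s+13) = 16/13 = 16/13

Final answer: 16/13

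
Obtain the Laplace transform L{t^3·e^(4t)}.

L{t^n·e^(at)} = n!/(s-a)^(n+1), so L{t^3·e^(4t)} = 6/(s-4)^4

Final answer: 6/(s-4)^4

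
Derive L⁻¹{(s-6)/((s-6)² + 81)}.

Using frequency shift: L⁻¹{(s-a)/((s-a)² + b²)} = e^(at)cos(bt). Here a=6, b=9

Final answer: e^(6t)·cos(9t)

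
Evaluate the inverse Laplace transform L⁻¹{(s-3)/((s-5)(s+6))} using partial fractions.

Using partial fractions, f(t) = (2e^(5t) + 9e^(-6t))/11

Final answer: (2e^(5t) + 9e^(-6t))/11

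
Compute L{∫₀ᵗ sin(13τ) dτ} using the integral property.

L{∫₀ᵗ f(τ)dτ} = F(s)/s with F(s) = 13/(s² + 169), so the result is (13/(s² + 169))/s = 13/(s(s² + 169))

Final answer: 13/(s(s² + 169))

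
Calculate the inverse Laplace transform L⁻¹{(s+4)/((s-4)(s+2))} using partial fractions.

Using partial fractions, f(t) = (8e^(4t) - 2e^(-2t))/6

Final answer: (8e^(4t) - 2e^(-2t))/6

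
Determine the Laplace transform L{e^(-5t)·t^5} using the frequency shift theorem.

L{e^(at)·t^n} = n!/(s-a)^(n+1), so L{e^(-5t)·t^5} = 120/(s+5)^6

Final answer: 120/(s+5)^6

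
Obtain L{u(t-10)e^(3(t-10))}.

u(t-a)f(t-a) with f(t)=e^(3t). L{e^(3t)} = 1/(s-3). By time shift: e^(-10s)/(s-3)

Final answer: e^(-10s)/(s-3)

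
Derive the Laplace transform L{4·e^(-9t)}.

L{e^(at)} = 1/(s-a), so L{e^(-9t)} = 1/(s+9). Then L{4·e^(-9t)} = 4/(s+9)

Final answer: 4/(s+9)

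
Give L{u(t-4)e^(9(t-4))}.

u(t-a)f(t-a) with f(t)=e^(9t). L{e^(9t)} = 1/(s-9). By time shift: e^(-4s)/(s-9)

Final answer: e^(-4s)/(s-9)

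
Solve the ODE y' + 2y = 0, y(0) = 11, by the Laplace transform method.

L{y'} + 2L{y} = 0. sY - 11 + 2Y = 0. Y(s+2) = 11. Y = 11/(s+2)

Final answer: y(t) = 11e^(-2t)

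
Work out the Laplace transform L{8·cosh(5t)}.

L{cosh(ωt)} = s/(s² - ω²), so L{cosh(5t)} = s/(s² - 25). Then L{8·cosh(5t)} = 8·s/(s² - 25) = 8s/(s² - 25)

Final answer: 8s/(s² - 25)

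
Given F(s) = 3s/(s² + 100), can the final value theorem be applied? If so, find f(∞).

The final value theorem requires all poles of sF(s) in the left half-plane. sF(s) = 3s²/(s² + 100) has poles at s = ±10i (imaginary axis). Theorem does NOT apply (oscillatory system).

Final answer: Not applicable (oscillatory)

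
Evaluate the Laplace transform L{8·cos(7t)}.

L{cos(ωt)} = s/(s² + ω²), so L{cos(7t)} = s/(s² + 49). Then L{8·cos(7t)} = 8·s/(s² + 49) = 8s/(s² + 49)

Final answer: 8s/(s² + 49)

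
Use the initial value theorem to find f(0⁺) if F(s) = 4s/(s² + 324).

f(0⁺) = lim_{s→∞} s·4s/(s² + 324) = lim_{s→∞} 4s²/(s² + 324) = 4

Final answer: 4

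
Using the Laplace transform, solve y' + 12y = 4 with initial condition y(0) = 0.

sY + 12Y = 4/s. Y = 4/(s(s+12)). Partial fractions: Y = 1/3/s - 1/3/(s+12)

Final answer: y(t) = 1/3(1 - e^(-12t))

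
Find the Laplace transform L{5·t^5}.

L{t^n} = n!/s^(n+1), so L{t^5} = 120/s^6. Then L{5·t^5} = 5·120/s^6 = 600/s^6

Final answer: 600/s^6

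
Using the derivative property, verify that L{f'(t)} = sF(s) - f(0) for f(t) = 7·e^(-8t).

f'(t) = -56e^(-8t). Direct: L{f'(t)} = -56/(s+8). Property: s·7/(s+8) - 7 = (7s - 7(s+8))/(s+8) = -56/(s+8). ✓

Final answer: -56/(s+8)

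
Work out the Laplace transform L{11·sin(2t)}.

L{sin(ωt)} = ω/(s² + ω²), so L{sin(2t)} = 2/(s² + 4). Then L{11·sin(2t)} = 11·2/(s² + 4) = 22/(s² + 4)

Final answer: 22/(s² + 4)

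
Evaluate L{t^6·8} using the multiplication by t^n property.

L{8} = 8/s. d^1/ds^1[1/s] = -1/s². d^2/ds^2[1/s] = 2/s^3. d^3/ds^3[1/s] = -6/s^4. d^4/ds^4[1/s] = 24/s^5. d^5/ds^5[1/s] = -120/s^6. d^6/ds^6[1/s] = 720/s^7. So L{t^6} = (-1)^{6}·720/s^7 = 720/s^7. Then L{t^6·8} = 8·720/s^7 = 5760/s^7

Final answer: 5760/s^7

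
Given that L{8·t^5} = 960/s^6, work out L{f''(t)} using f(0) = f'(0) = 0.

L{f''(t)} = s²F(s) - sf(0) - f'(0) = s²·960/s^6 - 0 - 0 = 960/s^4

Final answer: 960/s^4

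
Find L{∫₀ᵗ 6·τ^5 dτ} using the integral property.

L{∫₀ᵗ f(τ)dτ} = F(s)/s with f(t) = 6t^5. F(s) = 720/s^6, so L{∫₀ᵗ 6·τ^5 dτ} = (720/s^6)/s = 720/s^7. (Check: ∫₀ᵗ 6·τ^5 dτ = 6t^6/6.)

Final answer: 720/s^7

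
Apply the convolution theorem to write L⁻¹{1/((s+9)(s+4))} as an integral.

1/((s+9)(s+4)) = (1/(s+9))·(1/(s+4)) = L{e^(-9t)}·L{e^(-4t)}. So f(t) = e^(-9t)*e^(-4t) = ∫₀ᵗ e^(-9τ)·e^(-4(t-τ)) dτ

Final answer: ∫₀ᵗ e^(-9τ)·e^(-4(t-τ)) dτ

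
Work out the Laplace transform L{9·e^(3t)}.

L{e^(at)} = 1/(s-a), so L{e^(3t)} = 1/(s-3). Then L{9·e^(3t)} = 9/(s-3)

Final answer: 9/(s-3)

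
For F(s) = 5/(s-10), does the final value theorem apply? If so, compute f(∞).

sF(s) = 5s/(s-10) has a pole at s = 10 in the right half-plane. Theorem does NOT apply (unstable system; f(t) = 5·e^(10t) grows without bound).

Final answer: Not applicable (unstable)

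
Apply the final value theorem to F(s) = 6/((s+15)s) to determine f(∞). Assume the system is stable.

f(∞) = lim_{s→0} sF(s) = lim_{s→0} 6/(s+15) = 2/5

Final answer: 2/5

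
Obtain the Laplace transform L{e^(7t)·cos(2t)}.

L{e^(at)·cos(ωt)} = (s-a)/((s-a)² + ω²), so L{e^(7t)·cos(2t)} = (s-7)/((s-7)² + 4)

Final answer: (s-7)/((s-7)² + 4)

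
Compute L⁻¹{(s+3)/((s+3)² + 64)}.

Using frequency shift: L⁻¹{(s-a)/((s-a)² + b²)} = e^(at)cos(bt). Here a=-3, b=8

Final answer: e^(-3t)·cos(8t)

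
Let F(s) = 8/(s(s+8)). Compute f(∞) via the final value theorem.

f(∞) = lim_{s→0} s·8/(s(s+8)) = lim_{s→0} 8/(s+8) = 8/8 = 1

Final answer: 1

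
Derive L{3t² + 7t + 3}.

L{3t² + 7t + 3} = 3·2/s³ + 7/s² + 3/s = 6/s³ + 7/s² + 3/s

Final answer: 6/s³ + 7/s² + 3/s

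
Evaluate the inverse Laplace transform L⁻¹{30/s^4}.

L⁻¹{n!/s^(n+1)} = t^n with n=3. So L⁻¹{6/s^4} = t^3, and L⁻¹{30/s^4} = (30/6)·t^3 = 5·t^3

Final answer: 5·t^3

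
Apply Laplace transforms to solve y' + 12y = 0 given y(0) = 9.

L{y'} + 12L{y} = 0. sY - 9 + 12Y = 0. Y(s+12) = 9. Y = 9/(s+12)

Final answer: y(t) = 9e^(-12t)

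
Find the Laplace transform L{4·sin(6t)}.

L{sin(ωt)} = ω/(s² + ω²), so L{sin(6t)} = 6/(s² + 36). Then L{4·sin(6t)} = 4·6/(s² + 36) = 24/(s² + 36)

Final answer: 24/(s² + 36)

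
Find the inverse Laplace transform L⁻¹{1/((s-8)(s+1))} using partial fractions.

Decompose: A/(s-8) + B/(s+1). A = 1/9, B = -1/9. f(t) = (e^(8t) - e^(-t))/9

Final answer: (e^(8t) - e^(-t))/9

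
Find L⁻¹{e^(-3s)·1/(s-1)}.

L⁻¹{1/(s-1)} = e^t. By the time shift theorem, L⁻¹{e^(-as)F(s)} = u(t-a)f(t-a) with a=3, so L⁻¹{e^(-3s)·1/(s-1)} = u(t-3)·e^(t-3)

Final answer: u(t-3)·e^(t-3)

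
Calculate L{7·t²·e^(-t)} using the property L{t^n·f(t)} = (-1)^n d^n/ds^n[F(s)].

L{e^(-t)} = 1/(s+1). d/ds[1/(s+1)] = -1/(s+1)². d²/ds²[1/(s+1)] = 2/(s+1)³. So L{t²·e^(-t)} = (-1)² · 2/(s+1)³ = 2/(s+1)³. Then L{7·t²·e^(-t)} = 7·2/(s+1)³ = 14/(s+1)³

Final answer: 14/(s+1)³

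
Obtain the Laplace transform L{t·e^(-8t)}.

L{t^n·e^(at)} = n!/(s-a)^(n+1), so L{t·e^(-8t)} = 1/(s+8)^2

Final answer: 1/(s+8)^2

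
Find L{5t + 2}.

L{5t + 2} = 5·L{t} + 2·L{1} = 5/s² + 2/s

Final answer: 5/s² + 2/s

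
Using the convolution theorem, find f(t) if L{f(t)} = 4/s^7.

4/s^7 = (4/s)·(1/s^6) = L{4}·L{t^5/120}. By convolution, f(t) = 4*t^5/120 = ∫₀ᵗ 4·τ^5/120 dτ = 4·t^6/720

Final answer: 4·t^6/720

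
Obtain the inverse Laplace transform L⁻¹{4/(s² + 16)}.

L⁻¹{4/(s² + 16)} = sin(4t)

Final answer: sin(4t)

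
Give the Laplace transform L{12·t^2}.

L{t^n} = n!/s^(n+1), so L{t^2} = 2/s^3. Then L{12·t^2} = 12·2/s^3 = 24/s^3

Final answer: 24/s^3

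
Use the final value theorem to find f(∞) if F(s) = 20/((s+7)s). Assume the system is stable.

f(∞) = lim_{s→0} sF(s) = lim_{s→0} 20/(s+7) = 20/7

Final answer: 20/7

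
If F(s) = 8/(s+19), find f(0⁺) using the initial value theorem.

f(0⁺) = lim_{s→∞} s·8/(s+19) = lim_{s→∞} 8s/(s+19) = 8

Final answer: 8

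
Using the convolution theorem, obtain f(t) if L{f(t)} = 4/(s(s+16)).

4/(s(s+16)) = (4/s)·(1/(s+16)) = L{4}·L{e^(-16t)}. By convolution, f(t) = 4*e^(-16t) = ∫₀ᵗ 4·e^(-16τ) dτ = 4·(1 - e^(-16t))/16

Final answer: 4·(1 - e^(-16t))/16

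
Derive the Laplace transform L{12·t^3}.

L{t^n} = n!/s^(n+1), so L{t^3} = 6/s^4. Then L{12·t^3} = 12·6/s^4 = 72/s^4

Final answer: 72/s^4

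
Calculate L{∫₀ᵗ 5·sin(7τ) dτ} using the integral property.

L{∫₀ᵗ f(τ)dτ} = F(s)/s with F(s) = 35/(s² + 49), so the result is (35/(s² + 49))/s = 35/(s(s² + 49))

Final answer: 35/(s(s² + 49))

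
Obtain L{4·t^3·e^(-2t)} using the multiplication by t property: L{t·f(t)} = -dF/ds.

Using L{t^n·e^(at)} = n!/(s-a)^(n+1), L{t^3·e^(-2t)} = 6/(s+2)^4, so L{4·t^3·e^(-2t)} = 4·6/(s+2)^4 = 24/(s+2)^4

Final answer: 24/(s+2)^4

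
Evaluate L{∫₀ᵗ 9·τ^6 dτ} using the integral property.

L{∫₀ᵗ f(τ)dτ} = F(s)/s with f(t) = 9t^6. F(s) = 6480/s^7, so L{∫₀ᵗ 9·τ^6 dτ} = (6480/s^7)/s = 6480/s^8. (Check: ∫₀ᵗ 9·τ^6 dτ = 9t^7/7.)

Final answer: 6480/s^8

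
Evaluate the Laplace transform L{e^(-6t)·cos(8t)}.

L{e^(at)·cos(ωt)} = (s-a)/((s-a)² + ω²), so L{e^(-6t)·cos(8t)} = (s+6)/((s+6)² + 64)

Final answer: (s+6)/((s+6)² + 64)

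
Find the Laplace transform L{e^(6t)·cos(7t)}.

L{e^(at)·cos(ωt)} = (s-a)/((s-a)² + ω²), so L{e^(6t)·cos(7t)} = (s-6)/((s-6)² + 49)

Final answer: (s-6)/((s-6)² + 49)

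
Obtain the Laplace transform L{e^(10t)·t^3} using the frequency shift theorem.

L{e^(at)·t^n} = n!/(s-a)^(n+1), so L{e^(10t)·t^3} = 6/(s-10)^4

Final answer: 6/(s-10)^4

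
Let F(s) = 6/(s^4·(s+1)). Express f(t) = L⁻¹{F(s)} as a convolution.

6/(s^4·(s+1)) = (6/s^4)·(1/(s+1)) = L{t^3}·L{e^(-t)}. So f(t) = t^3*e^(-t) = ∫₀ᵗ τ^3·e^(-(t-τ)) dτ

Final answer: ∫₀ᵗ τ^3·e^(-(t-τ)) dτ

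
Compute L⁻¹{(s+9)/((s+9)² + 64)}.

Using frequency shift: L⁻¹{(s-a)/((s-a)² + b²)} = e^(at)cos(bt). Here a=-9, b=8

Final answer: e^(-9t)·cos(8t)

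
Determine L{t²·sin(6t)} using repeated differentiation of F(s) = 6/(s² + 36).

F(s) = 6/(s² + 36). F'(s) = -12s/(s² + 36)². F''(s) = -12(36 - 3s²)/(s² + 36)³ = (36s² - 432)/(s² + 36)³. So L{t²·sin(6t)} = (-1)² F''(s) = (36s² - 432)/(s² + 36)³

Final answer: (36s² - 432)/(s² + 36)³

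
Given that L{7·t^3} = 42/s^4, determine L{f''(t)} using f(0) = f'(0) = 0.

L{f''(t)} = s²F(s) - sf(0) - f'(0) = s²·42/s^4 - 0 - 0 = 42/s^2

Final answer: 42/s^2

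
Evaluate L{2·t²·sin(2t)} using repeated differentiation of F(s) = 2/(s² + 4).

F(s) = 2/(s² + 4). F'(s) = -4s/(s² + 4)². F''(s) = -4(4 - 3s²)/(s² + 4)³ = (12s² - 16)/(s² + 4)³. So L{t²·sin(2t)} = (-1)² F''(s) = (12s² - 16)/(s² + 4)³. Then L{2·t²·sin(2t)} = 2·(12s² - 16)/(s² + 4)³ = (24s² - 32)/(s² + 4)³

Final answer: (24s² - 32)/(s² + 4)³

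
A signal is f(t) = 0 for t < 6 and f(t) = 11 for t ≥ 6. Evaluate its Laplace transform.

f(t) = 11·u(t-6). L{u(t-6)} = e^(-6s)/s, so L{f(t)} = 11·e^(-6s)/s

Final answer: 11·e^(-6s)/s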